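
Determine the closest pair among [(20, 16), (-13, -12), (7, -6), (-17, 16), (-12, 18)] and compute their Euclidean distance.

Computing all pairwise distances among 5 points:

d((20, 16), (-13, -12)) = 43.2782
d((20, 16), (7, -6)) = 25.5539
d((20, 16), (-17, 16)) = 37.0
d((20, 16), (-12, 18)) = 32.0624
d((-13, -12), (7, -6)) = 20.8806
d((-13, -12), (-17, 16)) = 28.2843
d((-13, -12), (-12, 18)) = 30.0167
d((7, -6), (-17, 16)) = 32.5576
d((7, -6), (-12, 18)) = 30.6105
d((-17, 16), (-12, 18)) = 5.3852 <-- minimum

Closest pair: (-17, 16) and (-12, 18) with distance 5.3852

The closest pair is (-17, 16) and (-12, 18) with Euclidean distance 5.3852. For 5 points, brute-force pairwise comparison is shown above. For large n, the divide-and-conquer algorithm (sort by x, recurse on halves, check the dividing strip) achieves O(n log n).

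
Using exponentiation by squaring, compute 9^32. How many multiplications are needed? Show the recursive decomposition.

Computing 9^32 by squaring (build up from 9^1; each line after the first costs one multiplication):

9^1 = 9
9^2 = (9^1)^2 = 9^2 = 81
9^4 = (9^2)^2 = 81^2 = 6561
9^8 = (9^4)^2 = 6561^2 = 43046721
9^16 = (9^8)^2 = 43046721^2 = 1853020188851841
9^32 = (9^16)^2 = 1853020188851841^2 = 3433683820292512484657849089281

Result: 3433683820292512484657849089281
Multiplications needed: 5 (5 lines after 9^1)

9^32 = 3433683820292512484657849089281. Using exponentiation by squaring, this requires 5 multiplications. The key idea: if the exponent is even, square the half-power; if odd, multiply by the base once.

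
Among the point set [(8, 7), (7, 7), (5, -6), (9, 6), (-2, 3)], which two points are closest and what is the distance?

Computing all pairwise distances among 5 points:

d((8, 7), (7, 7)) = 1.0 <-- minimum
d((8, 7), (5, -6)) = 13.3417
d((8, 7), (9, 6)) = 1.4142
d((8, 7), (-2, 3)) = 10.7703
d((7, 7), (5, -6)) = 13.1529
d((7, 7), (9, 6)) = 2.2361
d((7, 7), (-2, 3)) = 9.8489
d((5, -6), (9, 6)) = 12.6491
d((5, -6), (-2, 3)) = 11.4018
d((9, 6), (-2, 3)) = 11.4018

Closest pair: (8, 7) and (7, 7) with distance 1.0

The closest pair is (8, 7) and (7, 7) with Euclidean distance 1.0. For 5 points, brute-force pairwise comparison is shown above. For large n, the divide-and-conquer algorithm (sort by x, recurse on halves, check the dividing strip) achieves O(n log n).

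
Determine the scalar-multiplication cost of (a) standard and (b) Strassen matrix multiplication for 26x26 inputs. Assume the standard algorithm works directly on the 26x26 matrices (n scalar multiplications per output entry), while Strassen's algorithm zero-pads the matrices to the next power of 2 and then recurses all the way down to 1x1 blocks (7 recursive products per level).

Matrix multiplication for 26x26 matrices:

Strassen's algorithm requires power-of-2 dimensions. Pad 26x26 to 32x32 (next power of 2).

Standard algorithm: 26^3 = 17576 multiplications
Strassen's algorithm: 7^(log2(32)) = 7^5 = 16807 multiplications
Savings: 17576 - 16807 = 769 multiplications

Standard: 17576 multiplications (26^3). Strassen: 16807 multiplications (7^5, after padding to 32x32). Strassen reduces 8 recursive multiplications to 7 at each level.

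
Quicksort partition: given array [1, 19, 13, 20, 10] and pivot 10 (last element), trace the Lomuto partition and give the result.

Lomuto partition with pivot = 10:

Initial array: [1, 19, 13, 20, 10]

arr[0]=1 <= 10: swap with position 0, array becomes [1, 19, 13, 20, 10]
arr[1]=19 > 10: no swap
arr[2]=13 > 10: no swap
arr[3]=20 > 10: no swap

Place pivot at position 1: [1, 10, 13, 20, 19]
Pivot position: 1

After partitioning with pivot 10, the array becomes [1, 10, 13, 20, 19]. The pivot is placed at index 1. All elements to the left of the pivot are <= 10, and all elements to the right are > 10.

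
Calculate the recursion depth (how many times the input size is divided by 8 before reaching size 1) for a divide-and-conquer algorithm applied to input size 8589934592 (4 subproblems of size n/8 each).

For divide and conquer with division factor 8:

Problem sizes at each level:
Level 0: 8589934592
Level 1: 1073741824
Level 2: 134217728
Level 3: 16777216
Level 4: 2097152
Level 5: 262144
Level 6: 32768
Level 7: 4096
Level 8: 512
Level 9: 64
Level 10: 8
Level 11: 1

The root is level 0 and the size-1 base case is level 11 (the tree spans levels 0 through 11, i.e. 12 levels counting the root), so the depth is the number of divisions: log_8(8589934592) = 11

The recursion tree depth is log_8(8589934592) = 11. At each level, the problem size is divided by 8, so it takes 11 divisions to reduce to a base case of size 1. The algorithm makes 4 recursive calls at each level.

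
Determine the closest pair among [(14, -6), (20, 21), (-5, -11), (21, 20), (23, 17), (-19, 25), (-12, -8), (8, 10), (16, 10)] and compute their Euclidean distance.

Computing all pairwise distances among 9 points:

d((14, -6), (20, 21)) = 27.6586
d((14, -6), (-5, -11)) = 19.6469
d((14, -6), (21, 20)) = 26.9258
d((14, -6), (23, 17)) = 24.6982
d((14, -6), (-19, 25)) = 45.2769
d((14, -6), (-12, -8)) = 26.0768
d((14, -6), (8, 10)) = 17.088
d((14, -6), (16, 10)) = 16.1245
d((20, 21), (-5, -11)) = 40.6079
d((20, 21), (21, 20)) = 1.4142 <-- minimum
d((20, 21), (23, 17)) = 5.0
d((20, 21), (-19, 25)) = 39.2046
d((20, 21), (-12, -8)) = 43.1856
d((20, 21), (8, 10)) = 16.2788
d((20, 21), (16, 10)) = 11.7047
d((-5, -11), (21, 20)) = 40.4599
d((-5, -11), (23, 17)) = 39.598
d((-5, -11), (-19, 25)) = 38.6264
d((-5, -11), (-12, -8)) = 7.6158
d((-5, -11), (8, 10)) = 24.6982
d((-5, -11), (16, 10)) = 29.6985
d((21, 20), (23, 17)) = 3.6056
d((21, 20), (-19, 25)) = 40.3113
d((21, 20), (-12, -8)) = 43.2782
d((21, 20), (8, 10)) = 16.4012
d((21, 20), (16, 10)) = 11.1803
d((23, 17), (-19, 25)) = 42.7551
d((23, 17), (-12, -8)) = 43.0116
d((23, 17), (8, 10)) = 16.5529
d((23, 17), (16, 10)) = 9.8995
d((-19, 25), (-12, -8)) = 33.7343
d((-19, 25), (8, 10)) = 30.8869
d((-19, 25), (16, 10)) = 38.0789
d((-12, -8), (8, 10)) = 26.9072
d((-12, -8), (16, 10)) = 33.2866
d((8, 10), (16, 10)) = 8.0

Closest pair: (20, 21) and (21, 20) with distance 1.4142

The closest pair is (20, 21) and (21, 20) with Euclidean distance 1.4142. For 9 points, brute-force pairwise comparison is shown above. For large n, the divide-and-conquer algorithm (sort by x, recurse on halves, check the dividing strip) achieves O(n log n).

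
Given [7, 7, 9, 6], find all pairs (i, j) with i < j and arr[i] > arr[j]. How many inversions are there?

Finding inversions in [7, 7, 9, 6]:

(0, 3): arr[0]=7 > arr[3]=6
(1, 3): arr[1]=7 > arr[3]=6
(2, 3): arr[2]=9 > arr[3]=6

Total inversions: 3

The array has 3 inversion(s): (0,3), (1,3), (2,3). Each pair (i,j) satisfies i < j and arr[i] > arr[j].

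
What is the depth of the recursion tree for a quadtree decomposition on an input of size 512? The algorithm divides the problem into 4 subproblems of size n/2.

For divide and conquer with division factor 2:

Problem sizes at each level:
Level 0: 512
Level 1: 256
Level 2: 128
Level 3: 64
Level 4: 32
Level 5: 16
Level 6: 8
Level 7: 4
Level 8: 2
Level 9: 1

The root is level 0 and the size-1 base case is level 9 (the tree spans levels 0 through 9, i.e. 10 levels counting the root), so the depth is the number of divisions: log_2(512) = 9

The recursion tree depth is log_2(512) = 9. At each level, the problem size is divided by 2, so it takes 9 divisions to reduce to a base case of size 1. The algorithm makes 4 recursive calls at each level.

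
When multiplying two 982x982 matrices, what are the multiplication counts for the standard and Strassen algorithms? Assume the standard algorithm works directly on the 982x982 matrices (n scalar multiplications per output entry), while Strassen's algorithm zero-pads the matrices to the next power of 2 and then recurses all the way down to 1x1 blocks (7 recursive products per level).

Matrix multiplication for 982x982 matrices:

Strassen's algorithm requires power-of-2 dimensions. Pad 982x982 to 1024x1024 (next power of 2).

Standard algorithm: 982^3 = 946966168 multiplications
Strassen's algorithm: 7^(log2(1024)) = 7^10 = 282475249 multiplications
Savings: 946966168 - 282475249 = 664490919 multiplications

Standard: 946966168 multiplications (982^3). Strassen: 282475249 multiplications (7^10, after padding to 1024x1024). Strassen reduces 8 recursive multiplications to 7 at each level.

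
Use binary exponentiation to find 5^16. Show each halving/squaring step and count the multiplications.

Computing 5^16 by squaring (build up from 5^1; each line after the first costs one multiplication):

5^1 = 5
5^2 = (5^1)^2 = 5^2 = 25
5^4 = (5^2)^2 = 25^2 = 625
5^8 = (5^4)^2 = 625^2 = 390625
5^16 = (5^8)^2 = 390625^2 = 152587890625

Result: 152587890625
Multiplications needed: 4 (4 lines after 5^1)

5^16 = 152587890625. Using exponentiation by squaring, this requires 4 multiplications. The key idea: if the exponent is even, square the half-power; if odd, multiply by the base once.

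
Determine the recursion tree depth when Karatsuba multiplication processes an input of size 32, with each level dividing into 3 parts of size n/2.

For divide and conquer with division factor 2:

Problem sizes at each level:
Level 0: 32
Level 1: 16
Level 2: 8
Level 3: 4
Level 4: 2
Level 5: 1

The root is level 0 and the size-1 base case is level 5 (the tree spans levels 0 through 5, i.e. 6 levels counting the root), so the depth is the number of divisions: log_2(32) = 5

The recursion tree depth is log_2(32) = 5. At each level, the problem size is divided by 2, so it takes 5 divisions to reduce to a base case of size 1. The algorithm makes 3 recursive calls at each level.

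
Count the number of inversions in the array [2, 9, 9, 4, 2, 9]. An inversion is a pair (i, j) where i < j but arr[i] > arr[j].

Finding inversions in [2, 9, 9, 4, 2, 9]:

(1, 3): arr[1]=9 > arr[3]=4
(1, 4): arr[1]=9 > arr[4]=2
(2, 3): arr[2]=9 > arr[3]=4
(2, 4): arr[2]=9 > arr[4]=2
(3, 4): arr[3]=4 > arr[4]=2

Total inversions: 5

The array has 5 inversion(s): (1,3), (1,4), (2,3), (2,4), (3,4). Each pair (i,j) satisfies i < j and arr[i] > arr[j].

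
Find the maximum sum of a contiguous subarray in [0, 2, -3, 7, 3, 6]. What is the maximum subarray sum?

Using Kadane's algorithm on [0, 2, -3, 7, 3, 6]:

Scanning through the array:
Position 1 (value 2): max_ending_here = 2, max_so_far = 2
Position 2 (value -3): max_ending_here = -1, max_so_far = 2
Position 3 (value 7): max_ending_here = 7, max_so_far = 7
Position 4 (value 3): max_ending_here = 10, max_so_far = 10
Position 5 (value 6): max_ending_here = 16, max_so_far = 16

Maximum subarray: [7, 3, 6]
Maximum sum: 16

The maximum subarray is [7, 3, 6] with sum 16. This subarray runs from index 3 to index 5.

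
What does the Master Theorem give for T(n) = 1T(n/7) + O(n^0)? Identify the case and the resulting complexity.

Master Theorem for T(n) = 1T(n/7) + O(n^0):

a = 1, b = 7, c = 0
log_b(a) = log_7(1) = 0.0000

Case 2: c = 0 = log_7(1) = 0.0000
T(n) = O(n^0 log n) = O(log n)

For T(n) = 1T(n/7) + O(n^0): log_7(1) = 0.0000. This is Case 2 of the Master Theorem (c = log_b(a), equal work at all levels), giving O(log n).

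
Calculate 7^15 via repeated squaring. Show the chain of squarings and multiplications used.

Computing 7^15 by squaring (build up from 7^1; each line after the first costs one multiplication):

7^1 = 7
7^2 = (7^1)^2 = 7^2 = 49
7^3 = 7 * 7^2 = 7 * 49 = 343
7^6 = (7^3)^2 = 343^2 = 117649
7^7 = 7 * 7^6 = 7 * 117649 = 823543
7^14 = (7^7)^2 = 823543^2 = 678223072849
7^15 = 7 * 7^14 = 7 * 678223072849 = 4747561509943

Result: 4747561509943
Multiplications needed: 6 (6 lines after 7^1)

7^15 = 4747561509943. Using exponentiation by squaring, this requires 6 multiplications. The key idea: if the exponent is even, square the half-power; if odd, multiply by the base once.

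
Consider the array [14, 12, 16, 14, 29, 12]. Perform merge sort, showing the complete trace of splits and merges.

Merge sort trace:

Split: [14, 12, 16, 14, 29, 12] -> [14, 12, 16] and [14, 29, 12]
  Split: [14, 12, 16] -> [14] and [12, 16]
    Split: [12, 16] -> [12] and [16]
    Merge: [12] + [16] -> [12, 16]
  Merge: [14] + [12, 16] -> [12, 14, 16]
  Split: [14, 29, 12] -> [14] and [29, 12]
    Split: [29, 12] -> [29] and [12]
    Merge: [29] + [12] -> [12, 29]
  Merge: [14] + [12, 29] -> [12, 14, 29]
Merge: [12, 14, 16] + [12, 14, 29] -> [12, 12, 14, 14, 16, 29]

Final sorted array: [12, 12, 14, 14, 16, 29]

The merge sort proceeds by recursively splitting the array and merging sorted halves.
After all merges, the sorted array is [12, 12, 14, 14, 16, 29].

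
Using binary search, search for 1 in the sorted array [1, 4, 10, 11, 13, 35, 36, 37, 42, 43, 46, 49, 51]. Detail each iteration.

Binary search for 1 in [1, 4, 10, 11, 13, 35, 36, 37, 42, 43, 46, 49, 51]:

lo=0, hi=12, mid=6, arr[mid]=36 -> 36 > 1, search left half
lo=0, hi=5, mid=2, arr[mid]=10 -> 10 > 1, search left half
lo=0, hi=1, mid=0, arr[mid]=1 -> Found target at index 0!

Binary search finds 1 at index 0 after 3 comparisons. The search repeatedly halves the search space by comparing with the middle element.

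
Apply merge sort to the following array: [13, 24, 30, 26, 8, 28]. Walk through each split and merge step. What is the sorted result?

Merge sort trace:

Split: [13, 24, 30, 26, 8, 28] -> [13, 24, 30] and [26, 8, 28]
  Split: [13, 24, 30] -> [13] and [24, 30]
    Split: [24, 30] -> [24] and [30]
    Merge: [24] + [30] -> [24, 30]
  Merge: [13] + [24, 30] -> [13, 24, 30]
  Split: [26, 8, 28] -> [26] and [8, 28]
    Split: [8, 28] -> [8] and [28]
    Merge: [8] + [28] -> [8, 28]
  Merge: [26] + [8, 28] -> [8, 26, 28]
Merge: [13, 24, 30] + [8, 26, 28] -> [8, 13, 24, 26, 28, 30]

Final sorted array: [8, 13, 24, 26, 28, 30]

The merge sort proceeds by recursively splitting the array and merging sorted halves.
After all merges, the sorted array is [8, 13, 24, 26, 28, 30].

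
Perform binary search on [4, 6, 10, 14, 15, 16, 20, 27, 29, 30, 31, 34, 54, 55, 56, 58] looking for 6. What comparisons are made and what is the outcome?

Binary search for 6 in [4, 6, 10, 14, 15, 16, 20, 27, 29, 30, 31, 34, 54, 55, 56, 58]:

lo=0, hi=15, mid=7, arr[mid]=27 -> 27 > 6, search left half
lo=0, hi=6, mid=3, arr[mid]=14 -> 14 > 6, search left half
lo=0, hi=2, mid=1, arr[mid]=6 -> Found target at index 1!

Binary search finds 6 at index 1 after 3 comparisons. The search repeatedly halves the search space by comparing with the middle element.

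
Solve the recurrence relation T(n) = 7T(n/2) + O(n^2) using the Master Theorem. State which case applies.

Master Theorem for T(n) = 7T(n/2) + O(n^2):

a = 7, b = 2, c = 2
log_b(a) = log_2(7) = 2.8074

Case 1: c = 2 < log_2(7) = 2.8074
T(n) = O(n^(log_2 7))

For T(n) = 7T(n/2) + O(n^2): log_2(7) = 2.8074. This is Case 1 of the Master Theorem (c < log_b(a), work dominated by leaves), giving O(n^(log_2 7)).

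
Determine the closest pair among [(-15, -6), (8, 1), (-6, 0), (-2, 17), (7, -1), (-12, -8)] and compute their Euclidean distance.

Computing all pairwise distances among 6 points:

d((-15, -6), (8, 1)) = 24.0416
d((-15, -6), (-6, 0)) = 10.8167
d((-15, -6), (-2, 17)) = 26.4197
d((-15, -6), (7, -1)) = 22.561
d((-15, -6), (-12, -8)) = 3.6056
d((8, 1), (-6, 0)) = 14.0357
d((8, 1), (-2, 17)) = 18.868
d((8, 1), (7, -1)) = 2.2361 <-- minimum
d((8, 1), (-12, -8)) = 21.9317
d((-6, 0), (-2, 17)) = 17.4642
d((-6, 0), (7, -1)) = 13.0384
d((-6, 0), (-12, -8)) = 10.0
d((-2, 17), (7, -1)) = 20.1246
d((-2, 17), (-12, -8)) = 26.9258
d((7, -1), (-12, -8)) = 20.2485

Closest pair: (8, 1) and (7, -1) with distance 2.2361

The closest pair is (8, 1) and (7, -1) with Euclidean distance 2.2361. For 6 points, brute-force pairwise comparison is shown above. For large n, the divide-and-conquer algorithm (sort by x, recurse on halves, check the dividing strip) achieves O(n log n).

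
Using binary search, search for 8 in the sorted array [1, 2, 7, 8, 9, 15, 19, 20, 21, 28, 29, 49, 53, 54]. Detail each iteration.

Binary search for 8 in [1, 2, 7, 8, 9, 15, 19, 20, 21, 28, 29, 49, 53, 54]:

lo=0, hi=13, mid=6, arr[mid]=19 -> 19 > 8, search left half
lo=0, hi=5, mid=2, arr[mid]=7 -> 7 < 8, search right half
lo=3, hi=5, mid=4, arr[mid]=9 -> 9 > 8, search left half
lo=3, hi=3, mid=3, arr[mid]=8 -> Found target at index 3!

Binary search finds 8 at index 3 after 4 comparisons. The search repeatedly halves the search space by comparing with the middle element.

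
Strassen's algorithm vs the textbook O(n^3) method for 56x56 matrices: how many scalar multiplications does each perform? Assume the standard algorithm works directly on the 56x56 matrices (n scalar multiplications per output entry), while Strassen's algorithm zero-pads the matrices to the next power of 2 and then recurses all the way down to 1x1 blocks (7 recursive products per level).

Matrix multiplication for 56x56 matrices:

Strassen's algorithm requires power-of-2 dimensions. Pad 56x56 to 64x64 (next power of 2).

Standard algorithm: 56^3 = 175616 multiplications
Strassen's algorithm: 7^(log2(64)) = 7^6 = 117649 multiplications
Savings: 175616 - 117649 = 57967 multiplications

Standard: 175616 multiplications (56^3). Strassen: 117649 multiplications (7^6, after padding to 64x64). Strassen reduces 8 recursive multiplications to 7 at each level.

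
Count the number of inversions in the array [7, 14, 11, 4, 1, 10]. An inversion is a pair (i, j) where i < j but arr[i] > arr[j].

Finding inversions in [7, 14, 11, 4, 1, 10]:

(0, 3): arr[0]=7 > arr[3]=4
(0, 4): arr[0]=7 > arr[4]=1
(1, 2): arr[1]=14 > arr[2]=11
(1, 3): arr[1]=14 > arr[3]=4
(1, 4): arr[1]=14 > arr[4]=1
(1, 5): arr[1]=14 > arr[5]=10
(2, 3): arr[2]=11 > arr[3]=4
(2, 4): arr[2]=11 > arr[4]=1
(2, 5): arr[2]=11 > arr[5]=10
(3, 4): arr[3]=4 > arr[4]=1

Total inversions: 10

The array has 10 inversion(s): (0,3), (0,4), (1,2), (1,3), (1,4), (1,5), (2,3), (2,4), (2,5), (3,4). Each pair (i,j) satisfies i < j and arr[i] > arr[j].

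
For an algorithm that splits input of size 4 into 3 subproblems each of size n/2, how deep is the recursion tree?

For divide and conquer with division factor 2:

Problem sizes at each level:
Level 0: 4
Level 1: 2
Level 2: 1

The root is level 0 and the size-1 base case is level 2 (the tree spans levels 0 through 2, i.e. 3 levels counting the root), so the depth is the number of divisions: log_2(4) = 2

The recursion tree depth is log_2(4) = 2. At each level, the problem size is divided by 2, so it takes 2 divisions to reduce to a base case of size 1. The algorithm makes 3 recursive calls at each level.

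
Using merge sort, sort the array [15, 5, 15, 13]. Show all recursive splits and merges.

Merge sort trace:

Split: [15, 5, 15, 13] -> [15, 5] and [15, 13]
  Split: [15, 5] -> [15] and [5]
  Merge: [15] + [5] -> [5, 15]
  Split: [15, 13] -> [15] and [13]
  Merge: [15] + [13] -> [13, 15]
Merge: [5, 15] + [13, 15] -> [5, 13, 15, 15]

Final sorted array: [5, 13, 15, 15]

The merge sort proceeds by recursively splitting the array and merging sorted halves.
After all merges, the sorted array is [5, 13, 15, 15].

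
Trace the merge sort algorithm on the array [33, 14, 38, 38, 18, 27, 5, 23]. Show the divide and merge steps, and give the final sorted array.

Merge sort trace:

Split: [33, 14, 38, 38, 18, 27, 5, 23] -> [33, 14, 38, 38] and [18, 27, 5, 23]
  Split: [33, 14, 38, 38] -> [33, 14] and [38, 38]
    Split: [33, 14] -> [33] and [14]
    Merge: [33] + [14] -> [14, 33]
    Split: [38, 38] -> [38] and [38]
    Merge: [38] + [38] -> [38, 38]
  Merge: [14, 33] + [38, 38] -> [14, 33, 38, 38]
  Split: [18, 27, 5, 23] -> [18, 27] and [5, 23]
    Split: [18, 27] -> [18] and [27]
    Merge: [18] + [27] -> [18, 27]
    Split: [5, 23] -> [5] and [23]
    Merge: [5] + [23] -> [5, 23]
  Merge: [18, 27] + [5, 23] -> [5, 18, 23, 27]
Merge: [14, 33, 38, 38] + [5, 18, 23, 27] -> [5, 14, 18, 23, 27, 33, 38, 38]

Final sorted array: [5, 14, 18, 23, 27, 33, 38, 38]

The merge sort proceeds by recursively splitting the array and merging sorted halves.
After all merges, the sorted array is [5, 14, 18, 23, 27, 33, 38, 38].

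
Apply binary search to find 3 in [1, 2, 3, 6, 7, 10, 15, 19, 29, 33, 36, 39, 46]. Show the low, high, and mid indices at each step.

Binary search for 3 in [1, 2, 3, 6, 7, 10, 15, 19, 29, 33, 36, 39, 46]:

lo=0, hi=12, mid=6, arr[mid]=15 -> 15 > 3, search left half
lo=0, hi=5, mid=2, arr[mid]=3 -> Found target at index 2!

Binary search finds 3 at index 2 after 2 comparisons. The search repeatedly halves the search space by comparing with the middle element.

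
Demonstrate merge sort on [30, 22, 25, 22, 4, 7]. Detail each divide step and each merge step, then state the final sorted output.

Merge sort trace:

Split: [30, 22, 25, 22, 4, 7] -> [30, 22, 25] and [22, 4, 7]
  Split: [30, 22, 25] -> [30] and [22, 25]
    Split: [22, 25] -> [22] and [25]
    Merge: [22] + [25] -> [22, 25]
  Merge: [30] + [22, 25] -> [22, 25, 30]
  Split: [22, 4, 7] -> [22] and [4, 7]
    Split: [4, 7] -> [4] and [7]
    Merge: [4] + [7] -> [4, 7]
  Merge: [22] + [4, 7] -> [4, 7, 22]
Merge: [22, 25, 30] + [4, 7, 22] -> [4, 7, 22, 22, 25, 30]

Final sorted array: [4, 7, 22, 22, 25, 30]

The merge sort proceeds by recursively splitting the array and merging sorted halves.
After all merges, the sorted array is [4, 7, 22, 22, 25, 30].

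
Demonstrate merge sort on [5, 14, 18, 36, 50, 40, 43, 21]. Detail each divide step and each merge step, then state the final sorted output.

Merge sort trace:

Split: [5, 14, 18, 36, 50, 40, 43, 21] -> [5, 14, 18, 36] and [50, 40, 43, 21]
  Split: [5, 14, 18, 36] -> [5, 14] and [18, 36]
    Split: [5, 14] -> [5] and [14]
    Merge: [5] + [14] -> [5, 14]
    Split: [18, 36] -> [18] and [36]
    Merge: [18] + [36] -> [18, 36]
  Merge: [5, 14] + [18, 36] -> [5, 14, 18, 36]
  Split: [50, 40, 43, 21] -> [50, 40] and [43, 21]
    Split: [50, 40] -> [50] and [40]
    Merge: [50] + [40] -> [40, 50]
    Split: [43, 21] -> [43] and [21]
    Merge: [43] + [21] -> [21, 43]
  Merge: [40, 50] + [21, 43] -> [21, 40, 43, 50]
Merge: [5, 14, 18, 36] + [21, 40, 43, 50] -> [5, 14, 18, 21, 36, 40, 43, 50]

Final sorted array: [5, 14, 18, 21, 36, 40, 43, 50]

The merge sort proceeds by recursively splitting the array and merging sorted halves.
After all merges, the sorted array is [5, 14, 18, 21, 36, 40, 43, 50].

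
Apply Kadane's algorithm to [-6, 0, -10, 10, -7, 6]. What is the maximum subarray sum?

Using Kadane's algorithm on [-6, 0, -10, 10, -7, 6]:

Scanning through the array:
Position 1 (value 0): max_ending_here = 0, max_so_far = 0
Position 2 (value -10): max_ending_here = -10, max_so_far = 0
Position 3 (value 10): max_ending_here = 10, max_so_far = 10
Position 4 (value -7): max_ending_here = 3, max_so_far = 10
Position 5 (value 6): max_ending_here = 9, max_so_far = 10

Maximum subarray: [10]
Maximum sum: 10

The maximum subarray is [10] with sum 10. This subarray runs from index 3 to index 3.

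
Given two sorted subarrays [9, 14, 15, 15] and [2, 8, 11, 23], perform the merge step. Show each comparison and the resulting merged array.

Merging process:

Compare 9 vs 2: take 2 from right. Merged: [2]
Compare 9 vs 8: take 8 from right. Merged: [2, 8]
Compare 9 vs 11: take 9 from left. Merged: [2, 8, 9]
Compare 14 vs 11: take 11 from right. Merged: [2, 8, 9, 11]
Compare 14 vs 23: take 14 from left. Merged: [2, 8, 9, 11, 14]
Compare 15 vs 23: take 15 from left. Merged: [2, 8, 9, 11, 14, 15]
Compare 15 vs 23: take 15 from left. Merged: [2, 8, 9, 11, 14, 15, 15]
Append remaining from right: [23]. Merged: [2, 8, 9, 11, 14, 15, 15, 23]

Final merged array: [2, 8, 9, 11, 14, 15, 15, 23]
Total comparisons: 7

The merged array is [2, 8, 9, 11, 14, 15, 15, 23], requiring 7 comparisons. The merge step runs in O(n) time where n is the total number of elements.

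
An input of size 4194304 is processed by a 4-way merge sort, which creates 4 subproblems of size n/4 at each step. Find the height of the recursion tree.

For divide and conquer with division factor 4:

Problem sizes at each level:
Level 0: 4194304
Level 1: 1048576
Level 2: 262144
Level 3: 65536
Level 4: 16384
Level 5: 4096
Level 6: 1024
Level 7: 256
Level 8: 64
Level 9: 16
Level 10: 4
Level 11: 1

The root is level 0 and the size-1 base case is level 11 (the tree spans levels 0 through 11, i.e. 12 levels counting the root), so the depth is the number of divisions: log_4(4194304) = 11

The recursion tree depth is log_4(4194304) = 11. At each level, the problem size is divided by 4, so it takes 11 divisions to reduce to a base case of size 1. The algorithm makes 4 recursive calls at each level.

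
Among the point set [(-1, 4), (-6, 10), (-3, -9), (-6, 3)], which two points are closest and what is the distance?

Computing all pairwise distances among 4 points:

d((-1, 4), (-6, 10)) = 7.8102
d((-1, 4), (-3, -9)) = 13.1529
d((-1, 4), (-6, 3)) = 5.099 <-- minimum
d((-6, 10), (-3, -9)) = 19.2354
d((-6, 10), (-6, 3)) = 7.0
d((-3, -9), (-6, 3)) = 12.3693

Closest pair: (-1, 4) and (-6, 3) with distance 5.099

The closest pair is (-1, 4) and (-6, 3) with Euclidean distance 5.099. For 4 points, brute-force pairwise comparison is shown above. For large n, the divide-and-conquer algorithm (sort by x, recurse on halves, check the dividing strip) achieves O(n log n).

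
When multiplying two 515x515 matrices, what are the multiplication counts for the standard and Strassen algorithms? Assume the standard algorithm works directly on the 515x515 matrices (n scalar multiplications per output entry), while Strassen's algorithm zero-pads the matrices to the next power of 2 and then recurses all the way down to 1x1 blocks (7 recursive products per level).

Matrix multiplication for 515x515 matrices:

Strassen's algorithm requires power-of-2 dimensions. Pad 515x515 to 1024x1024 (next power of 2).

Standard algorithm: 515^3 = 136590875 multiplications
Strassen's algorithm: 7^(log2(1024)) = 7^10 = 282475249 multiplications
Difference: 136590875 - 282475249 = -145884374 (Strassen uses MORE here due to padding overhead — for small or just-over-power-of-2 n, padding can outweigh the per-level savings)

Standard: 136590875 multiplications (515^3). Strassen: 282475249 multiplications (7^10, after padding to 1024x1024). Strassen reduces 8 recursive multiplications to 7 at each level.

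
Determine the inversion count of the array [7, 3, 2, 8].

Finding inversions in [7, 3, 2, 8]:

(0, 1): arr[0]=7 > arr[1]=3
(0, 2): arr[0]=7 > arr[2]=2
(1, 2): arr[1]=3 > arr[2]=2

Total inversions: 3

The array has 3 inversion(s): (0,1), (0,2), (1,2). Each pair (i,j) satisfies i < j and arr[i] > arr[j].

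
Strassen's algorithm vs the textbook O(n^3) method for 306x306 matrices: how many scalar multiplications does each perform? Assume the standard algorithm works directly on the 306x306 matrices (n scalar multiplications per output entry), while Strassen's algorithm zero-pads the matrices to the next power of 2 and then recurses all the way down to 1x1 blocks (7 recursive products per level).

Matrix multiplication for 306x306 matrices:

Strassen's algorithm requires power-of-2 dimensions. Pad 306x306 to 512x512 (next power of 2).

Standard algorithm: 306^3 = 28652616 multiplications
Strassen's algorithm: 7^(log2(512)) = 7^9 = 40353607 multiplications
Difference: 28652616 - 40353607 = -11700991 (Strassen uses MORE here due to padding overhead — for small or just-over-power-of-2 n, padding can outweigh the per-level savings)

Standard: 28652616 multiplications (306^3). Strassen: 40353607 multiplications (7^9, after padding to 512x512). Strassen reduces 8 recursive multiplications to 7 at each level.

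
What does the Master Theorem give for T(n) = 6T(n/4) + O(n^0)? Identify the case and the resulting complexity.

Master Theorem for T(n) = 6T(n/4) + O(n^0):

a = 6, b = 4, c = 0
log_b(a) = log_4(6) = 1.2925

Case 1: c = 0 < log_4(6) = 1.2925
T(n) = O(n^(log_4 6))

For T(n) = 6T(n/4) + O(n^0): log_4(6) = 1.2925. This is Case 1 of the Master Theorem (c < log_b(a), work dominated by leaves), giving O(n^(log_4 6)).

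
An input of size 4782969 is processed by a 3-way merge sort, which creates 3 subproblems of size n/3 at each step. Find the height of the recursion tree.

For divide and conquer with division factor 3:

Problem sizes at each level:
Level 0: 4782969
Level 1: 1594323
Level 2: 531441
Level 3: 177147
Level 4: 59049
Level 5: 19683
Level 6: 6561
Level 7: 2187
Level 8: 729
Level 9: 243
Level 10: 81
Level 11: 27
Level 12: 9
Level 13: 3
Level 14: 1

The root is level 0 and the size-1 base case is level 14 (the tree spans levels 0 through 14, i.e. 15 levels counting the root), so the depth is the number of divisions: log_3(4782969) = 14

The recursion tree depth is log_3(4782969) = 14. At each level, the problem size is divided by 3, so it takes 14 divisions to reduce to a base case of size 1. The algorithm makes 3 recursive calls at each level.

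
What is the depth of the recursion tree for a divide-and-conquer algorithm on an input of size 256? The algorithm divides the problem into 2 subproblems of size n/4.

For divide and conquer with division factor 4:

Problem sizes at each level:
Level 0: 256
Level 1: 64
Level 2: 16
Level 3: 4
Level 4: 1

The root is level 0 and the size-1 base case is level 4 (the tree spans levels 0 through 4, i.e. 5 levels counting the root), so the depth is the number of divisions: log_4(256) = 4

The recursion tree depth is log_4(256) = 4. At each level, the problem size is divided by 4, so it takes 4 divisions to reduce to a base case of size 1. The algorithm makes 2 recursive calls at each level.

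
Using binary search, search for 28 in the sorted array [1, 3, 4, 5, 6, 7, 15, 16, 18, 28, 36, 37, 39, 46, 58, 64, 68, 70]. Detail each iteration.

Binary search for 28 in [1, 3, 4, 5, 6, 7, 15, 16, 18, 28, 36, 37, 39, 46, 58, 64, 68, 70]:

lo=0, hi=17, mid=8, arr[mid]=18 -> 18 < 28, search right half
lo=9, hi=17, mid=13, arr[mid]=46 -> 46 > 28, search left half
lo=9, hi=12, mid=10, arr[mid]=36 -> 36 > 28, search left half
lo=9, hi=9, mid=9, arr[mid]=28 -> Found target at index 9!

Binary search finds 28 at index 9 after 4 comparisons. The search repeatedly halves the search space by comparing with the middle element.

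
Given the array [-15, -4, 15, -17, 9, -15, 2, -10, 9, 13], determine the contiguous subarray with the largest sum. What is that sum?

Using Kadane's algorithm on [-15, -4, 15, -17, 9, -15, 2, -10, 9, 13]:

Scanning through the array:
Position 1 (value -4): max_ending_here = -4, max_so_far = -4
Position 2 (value 15): max_ending_here = 15, max_so_far = 15
Position 3 (value -17): max_ending_here = -2, max_so_far = 15
Position 4 (value 9): max_ending_here = 9, max_so_far = 15
Position 5 (value -15): max_ending_here = -6, max_so_far = 15
Position 6 (value 2): max_ending_here = 2, max_so_far = 15
Position 7 (value -10): max_ending_here = -8, max_so_far = 15
Position 8 (value 9): max_ending_here = 9, max_so_far = 15
Position 9 (value 13): max_ending_here = 22, max_so_far = 22

Maximum subarray: [9, 13]
Maximum sum: 22

The maximum subarray is [9, 13] with sum 22. This subarray runs from index 8 to index 9.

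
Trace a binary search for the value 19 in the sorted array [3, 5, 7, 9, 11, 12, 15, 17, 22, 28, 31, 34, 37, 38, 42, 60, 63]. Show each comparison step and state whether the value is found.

Binary search for 19 in [3, 5, 7, 9, 11, 12, 15, 17, 22, 28, 31, 34, 37, 38, 42, 60, 63]:

lo=0, hi=16, mid=8, arr[mid]=22 -> 22 > 19, search left half
lo=0, hi=7, mid=3, arr[mid]=9 -> 9 < 19, search right half
lo=4, hi=7, mid=5, arr[mid]=12 -> 12 < 19, search right half
lo=6, hi=7, mid=6, arr[mid]=15 -> 15 < 19, search right half
lo=7, hi=7, mid=7, arr[mid]=17 -> 17 < 19, search right half
lo=8 > hi=7, target 19 not found

Binary search determines that 19 is not in the array after 5 comparisons. The search space was exhausted without finding the target.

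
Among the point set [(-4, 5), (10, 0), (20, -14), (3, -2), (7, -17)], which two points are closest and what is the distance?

Computing all pairwise distances among 5 points:

d((-4, 5), (10, 0)) = 14.8661
d((-4, 5), (20, -14)) = 30.6105
d((-4, 5), (3, -2)) = 9.8995
d((-4, 5), (7, -17)) = 24.5967
d((10, 0), (20, -14)) = 17.2047
d((10, 0), (3, -2)) = 7.2801 <-- minimum
d((10, 0), (7, -17)) = 17.2627
d((20, -14), (3, -2)) = 20.8087
d((20, -14), (7, -17)) = 13.3417
d((3, -2), (7, -17)) = 15.5242

Closest pair: (10, 0) and (3, -2) with distance 7.2801

The closest pair is (10, 0) and (3, -2) with Euclidean distance 7.2801. For 5 points, brute-force pairwise comparison is shown above. For large n, the divide-and-conquer algorithm (sort by x, recurse on halves, check the dividing strip) achieves O(n log n).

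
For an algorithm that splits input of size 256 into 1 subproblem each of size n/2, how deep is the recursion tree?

For divide and conquer with division factor 2:

Problem sizes at each level:
Level 0: 256
Level 1: 128
Level 2: 64
Level 3: 32
Level 4: 16
Level 5: 8
Level 6: 4
Level 7: 2
Level 8: 1

The root is level 0 and the size-1 base case is level 8 (the tree spans levels 0 through 8, i.e. 9 levels counting the root), so the depth is the number of divisions: log_2(256) = 8

The recursion tree depth is log_2(256) = 8. At each level, the problem size is divided by 2, so it takes 8 divisions to reduce to a base case of size 1. The algorithm makes 1 recursive call at each level.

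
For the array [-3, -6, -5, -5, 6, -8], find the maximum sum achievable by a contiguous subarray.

Using Kadane's algorithm on [-3, -6, -5, -5, 6, -8]:

Scanning through the array:
Position 1 (value -6): max_ending_here = -6, max_so_far = -3
Position 2 (value -5): max_ending_here = -5, max_so_far = -3
Position 3 (value -5): max_ending_here = -5, max_so_far = -3
Position 4 (value 6): max_ending_here = 6, max_so_far = 6
Position 5 (value -8): max_ending_here = -2, max_so_far = 6

Maximum subarray: [6]
Maximum sum: 6

The maximum subarray is [6] with sum 6. This subarray runs from index 4 to index 4.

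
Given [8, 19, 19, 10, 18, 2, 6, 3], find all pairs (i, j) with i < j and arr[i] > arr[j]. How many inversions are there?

Finding inversions in [8, 19, 19, 10, 18, 2, 6, 3]:

(0, 5): arr[0]=8 > arr[5]=2
(0, 6): arr[0]=8 > arr[6]=6
(0, 7): arr[0]=8 > arr[7]=3
(1, 3): arr[1]=19 > arr[3]=10
(1, 4): arr[1]=19 > arr[4]=18
(1, 5): arr[1]=19 > arr[5]=2
(1, 6): arr[1]=19 > arr[6]=6
(1, 7): arr[1]=19 > arr[7]=3
(2, 3): arr[2]=19 > arr[3]=10
(2, 4): arr[2]=19 > arr[4]=18
(2, 5): arr[2]=19 > arr[5]=2
(2, 6): arr[2]=19 > arr[6]=6
(2, 7): arr[2]=19 > arr[7]=3
(3, 5): arr[3]=10 > arr[5]=2
(3, 6): arr[3]=10 > arr[6]=6
(3, 7): arr[3]=10 > arr[7]=3
(4, 5): arr[4]=18 > arr[5]=2
(4, 6): arr[4]=18 > arr[6]=6
(4, 7): arr[4]=18 > arr[7]=3
(6, 7): arr[6]=6 > arr[7]=3

Total inversions: 20

The array has 20 inversion(s): (0,5), (0,6), (0,7), (1,3), (1,4), (1,5), (1,6), (1,7), (2,3), (2,4), (2,5), (2,6), (2,7), (3,5), (3,6), (3,7), (4,5), (4,6), (4,7), (6,7). Each pair (i,j) satisfies i < j and arr[i] > arr[j].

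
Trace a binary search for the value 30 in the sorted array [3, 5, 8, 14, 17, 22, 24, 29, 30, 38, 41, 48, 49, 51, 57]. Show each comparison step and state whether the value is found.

Binary search for 30 in [3, 5, 8, 14, 17, 22, 24, 29, 30, 38, 41, 48, 49, 51, 57]:

lo=0, hi=14, mid=7, arr[mid]=29 -> 29 < 30, search right half
lo=8, hi=14, mid=11, arr[mid]=48 -> 48 > 30, search left half
lo=8, hi=10, mid=9, arr[mid]=38 -> 38 > 30, search left half
lo=8, hi=8, mid=8, arr[mid]=30 -> Found target at index 8!

Binary search finds 30 at index 8 after 4 comparisons. The search repeatedly halves the search space by comparing with the middle element.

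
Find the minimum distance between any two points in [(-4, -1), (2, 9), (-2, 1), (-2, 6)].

Computing all pairwise distances among 4 points:

d((-4, -1), (2, 9)) = 11.6619
d((-4, -1), (-2, 1)) = 2.8284 <-- minimum
d((-4, -1), (-2, 6)) = 7.2801
d((2, 9), (-2, 1)) = 8.9443
d((2, 9), (-2, 6)) = 5.0
d((-2, 1), (-2, 6)) = 5.0

Closest pair: (-4, -1) and (-2, 1) with distance 2.8284

The closest pair is (-4, -1) and (-2, 1) with Euclidean distance 2.8284. For 4 points, brute-force pairwise comparison is shown above. For large n, the divide-and-conquer algorithm (sort by x, recurse on halves, check the dividing strip) achieves O(n log n).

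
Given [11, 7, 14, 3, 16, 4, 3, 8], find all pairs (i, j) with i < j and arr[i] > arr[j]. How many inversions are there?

Finding inversions in [11, 7, 14, 3, 16, 4, 3, 8]:

(0, 1): arr[0]=11 > arr[1]=7
(0, 3): arr[0]=11 > arr[3]=3
(0, 5): arr[0]=11 > arr[5]=4
(0, 6): arr[0]=11 > arr[6]=3
(0, 7): arr[0]=11 > arr[7]=8
(1, 3): arr[1]=7 > arr[3]=3
(1, 5): arr[1]=7 > arr[5]=4
(1, 6): arr[1]=7 > arr[6]=3
(2, 3): arr[2]=14 > arr[3]=3
(2, 5): arr[2]=14 > arr[5]=4
(2, 6): arr[2]=14 > arr[6]=3
(2, 7): arr[2]=14 > arr[7]=8
(4, 5): arr[4]=16 > arr[5]=4
(4, 6): arr[4]=16 > arr[6]=3
(4, 7): arr[4]=16 > arr[7]=8
(5, 6): arr[5]=4 > arr[6]=3

Total inversions: 16

The array has 16 inversion(s): (0,1), (0,3), (0,5), (0,6), (0,7), (1,3), (1,5), (1,6), (2,3), (2,5), (2,6), (2,7), (4,5), (4,6), (4,7), (5,6). Each pair (i,j) satisfies i < j and arr[i] > arr[j].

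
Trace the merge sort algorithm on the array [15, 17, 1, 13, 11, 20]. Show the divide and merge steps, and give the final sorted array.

Merge sort trace:

Split: [15, 17, 1, 13, 11, 20] -> [15, 17, 1] and [13, 11, 20]
  Split: [15, 17, 1] -> [15] and [17, 1]
    Split: [17, 1] -> [17] and [1]
    Merge: [17] + [1] -> [1, 17]
  Merge: [15] + [1, 17] -> [1, 15, 17]
  Split: [13, 11, 20] -> [13] and [11, 20]
    Split: [11, 20] -> [11] and [20]
    Merge: [11] + [20] -> [11, 20]
  Merge: [13] + [11, 20] -> [11, 13, 20]
Merge: [1, 15, 17] + [11, 13, 20] -> [1, 11, 13, 15, 17, 20]

Final sorted array: [1, 11, 13, 15, 17, 20]

The merge sort proceeds by recursively splitting the array and merging sorted halves.
After all merges, the sorted array is [1, 11, 13, 15, 17, 20].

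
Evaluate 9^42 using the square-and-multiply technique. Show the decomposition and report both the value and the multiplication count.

Computing 9^42 by squaring (build up from 9^1; each line after the first costs one multiplication):

9^1 = 9
9^2 = (9^1)^2 = 9^2 = 81
9^4 = (9^2)^2 = 81^2 = 6561
9^5 = 9 * 9^4 = 9 * 6561 = 59049
9^10 = (9^5)^2 = 59049^2 = 3486784401
9^20 = (9^10)^2 = 3486784401^2 = 12157665459056928801
9^21 = 9 * 9^20 = 9 * 12157665459056928801 = 109418989131512359209
9^42 = (9^21)^2 = 109418989131512359209^2 = 11972515182562019788602740026717047105681

Result: 11972515182562019788602740026717047105681
Multiplications needed: 7 (7 lines after 9^1)

9^42 = 11972515182562019788602740026717047105681. Using exponentiation by squaring, this requires 7 multiplications. The key idea: if the exponent is even, square the half-power; if odd, multiply by the base once.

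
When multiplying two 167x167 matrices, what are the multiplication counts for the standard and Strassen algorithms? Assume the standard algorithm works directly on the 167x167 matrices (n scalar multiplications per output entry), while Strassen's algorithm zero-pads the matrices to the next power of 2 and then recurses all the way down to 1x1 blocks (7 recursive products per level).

Matrix multiplication for 167x167 matrices:

Strassen's algorithm requires power-of-2 dimensions. Pad 167x167 to 256x256 (next power of 2).

Standard algorithm: 167^3 = 4657463 multiplications
Strassen's algorithm: 7^(log2(256)) = 7^8 = 5764801 multiplications
Difference: 4657463 - 5764801 = -1107338 (Strassen uses MORE here due to padding overhead — for small or just-over-power-of-2 n, padding can outweigh the per-level savings)

Standard: 4657463 multiplications (167^3). Strassen: 5764801 multiplications (7^8, after padding to 256x256). Strassen reduces 8 recursive multiplications to 7 at each level.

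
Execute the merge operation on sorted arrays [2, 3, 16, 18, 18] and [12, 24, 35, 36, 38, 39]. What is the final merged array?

Merging process:

Compare 2 vs 12: take 2 from left. Merged: [2]
Compare 3 vs 12: take 3 from left. Merged: [2, 3]
Compare 16 vs 12: take 12 from right. Merged: [2, 3, 12]
Compare 16 vs 24: take 16 from left. Merged: [2, 3, 12, 16]
Compare 18 vs 24: take 18 from left. Merged: [2, 3, 12, 16, 18]
Compare 18 vs 24: take 18 from left. Merged: [2, 3, 12, 16, 18, 18]
Append remaining from right: [24, 35, 36, 38, 39]. Merged: [2, 3, 12, 16, 18, 18, 24, 35, 36, 38, 39]

Final merged array: [2, 3, 12, 16, 18, 18, 24, 35, 36, 38, 39]
Total comparisons: 6

The merged array is [2, 3, 12, 16, 18, 18, 24, 35, 36, 38, 39], requiring 6 comparisons. The merge step runs in O(n) time where n is the total number of elements.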